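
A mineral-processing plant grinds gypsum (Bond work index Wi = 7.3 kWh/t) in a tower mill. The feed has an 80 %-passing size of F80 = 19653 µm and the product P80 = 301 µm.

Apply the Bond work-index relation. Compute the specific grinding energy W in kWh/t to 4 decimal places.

Bond:  W = 10 Wi (1/√P − 1/√F)
1/√301 = 0.057639;  1/√19653 = 0.007133
W = 10·7.3·(0.057639 − 0.007133) = 3.6869 kWh/t

W = 3.6869 kWh/t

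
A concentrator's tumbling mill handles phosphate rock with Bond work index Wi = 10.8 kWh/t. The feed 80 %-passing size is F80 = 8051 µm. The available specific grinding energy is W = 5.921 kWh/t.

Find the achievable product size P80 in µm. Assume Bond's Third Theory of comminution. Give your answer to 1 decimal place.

P80 = 229.8 µm

W = 10 Wi (1/√P80 − 1/√F80)  [Bond]
1/√P80 = 1/√F80 + W/(10·Wi)
  = 5.9210/(10·10.8) + 1/√8051 = 0.054824 + 0.011145 = 0.065969
P80 = (1/0.065969)² = 15.1586² = 229.78 µm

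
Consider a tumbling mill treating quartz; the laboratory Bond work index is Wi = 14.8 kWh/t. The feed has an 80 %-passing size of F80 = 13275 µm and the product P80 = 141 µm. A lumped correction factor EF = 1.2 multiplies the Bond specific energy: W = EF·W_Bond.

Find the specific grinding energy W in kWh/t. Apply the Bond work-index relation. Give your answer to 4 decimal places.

W = 10·Wi·[P80^(−½) − F80^(−½)]
1/√141 = 0.084215;  1/√13275 = 0.008679
W = 10·14.8·(0.084215 − 0.008679) = 11.1793 kWh/t
Corrected W = EF·W_Bond = 1.2·11.1793 = 13.4152 kWh/t

W = 13.4152 kWh/t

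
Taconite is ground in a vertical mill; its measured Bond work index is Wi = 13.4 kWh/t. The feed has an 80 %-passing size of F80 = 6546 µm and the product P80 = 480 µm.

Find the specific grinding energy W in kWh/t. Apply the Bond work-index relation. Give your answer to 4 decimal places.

Bond:  W = 10 Wi (1/√P − 1/√F)
1/√480 = 0.045644;  1/√6546 = 0.012360
W = 10·13.4·(0.045644 − 0.012360) = 4.4600 kWh/t

W = 4.4600 kWh/t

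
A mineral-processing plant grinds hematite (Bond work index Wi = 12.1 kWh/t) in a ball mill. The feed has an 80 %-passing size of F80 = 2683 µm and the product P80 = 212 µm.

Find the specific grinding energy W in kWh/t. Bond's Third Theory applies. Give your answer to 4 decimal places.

W = 10·Wi·[P80^(−½) − F80^(−½)]
1/√212 = 0.068680;  1/√2683 = 0.019306
W = 10·12.1·(0.068680 − 0.019306) = 5.9743 kWh/t

W = 5.9743 kWh/t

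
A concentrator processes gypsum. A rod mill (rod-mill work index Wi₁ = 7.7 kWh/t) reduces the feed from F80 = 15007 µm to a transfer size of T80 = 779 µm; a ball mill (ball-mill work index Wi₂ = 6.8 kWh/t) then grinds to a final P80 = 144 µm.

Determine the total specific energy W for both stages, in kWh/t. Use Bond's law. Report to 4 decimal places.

W = 5.3606 kWh/t

W = 10 Wi / √P80 − 10 Wi / √F80
Stage 1 (15007→779 µm, Wi₁=7.7): W₁ = 10·7.7·(0.035829 − 0.008163) = 2.1303 kWh/t
Stage 2 (779→144 µm, Wi₂=6.8): W₂ = 10·6.8·(0.083333 − 0.035829) = 3.2303 kWh/t
W = W₁ + W₂ = 2.1303 + 3.2303 = 5.3606 kWh/t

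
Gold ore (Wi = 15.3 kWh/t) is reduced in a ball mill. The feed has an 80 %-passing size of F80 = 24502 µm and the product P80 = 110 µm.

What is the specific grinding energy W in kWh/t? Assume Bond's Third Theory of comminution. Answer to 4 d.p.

Bond: W = 10·Wi·(1/√P80 − 1/√F80)
1/√110 = 0.095346;  1/√24502 = 0.006389
W = 10·15.3·(0.095346 − 0.006389) = 13.6105 kWh/t

W = 13.6105 kWh/t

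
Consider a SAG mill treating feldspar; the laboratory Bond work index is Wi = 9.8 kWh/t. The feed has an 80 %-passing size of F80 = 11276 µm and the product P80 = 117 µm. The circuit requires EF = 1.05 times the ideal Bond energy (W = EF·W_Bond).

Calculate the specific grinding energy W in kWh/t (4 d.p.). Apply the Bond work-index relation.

W = 10 Wi (P80^-0.5 − F80^-0.5)
1/√117 = 0.092450;  1/√11276 = 0.009417
W = 10·9.8·(0.092450 − 0.009417) = 8.1372 kWh/t
Corrected W = EF·W_Bond = 1.05·8.1372 = 8.5441 kWh/t

W = 8.5441 kWh/t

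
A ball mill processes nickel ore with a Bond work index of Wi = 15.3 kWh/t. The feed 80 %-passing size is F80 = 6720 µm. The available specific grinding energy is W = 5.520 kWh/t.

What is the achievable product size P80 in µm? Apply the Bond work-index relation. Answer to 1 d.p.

W = 10·Wi·[P80^(−½) − F80^(−½)]
P80^(−½) = W/(10 Wi) + F80^(−½)
  = 5.5200/(10·15.3) + 1/√6720 = 0.036078 + 0.012199 = 0.048277
P80 = (1/0.048277)² = 20.7137² = 429.06 µm

P80 = 429.1 µm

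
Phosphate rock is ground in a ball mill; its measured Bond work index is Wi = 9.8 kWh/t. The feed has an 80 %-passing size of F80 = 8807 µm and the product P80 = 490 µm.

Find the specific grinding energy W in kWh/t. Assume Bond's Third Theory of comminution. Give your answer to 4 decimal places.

Bond:  W = 10 Wi (1/√P − 1/√F)
1/√490 = 0.045175;  1/√8807 = 0.010656
W = 10·9.8·(0.045175 − 0.010656) = 3.3829 kWh/t

W = 3.3829 kWh/t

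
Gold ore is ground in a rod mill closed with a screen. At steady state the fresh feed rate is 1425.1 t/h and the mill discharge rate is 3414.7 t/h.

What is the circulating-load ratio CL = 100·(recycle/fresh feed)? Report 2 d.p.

Mill node: discharge = fresh + recycle.
R = M − F = 3414.7 − 1425.1 = 1989.6 t/h
CL = 100·R/F = 100·1989.6/1425.1 = 139.61 %

CL = 139.61 %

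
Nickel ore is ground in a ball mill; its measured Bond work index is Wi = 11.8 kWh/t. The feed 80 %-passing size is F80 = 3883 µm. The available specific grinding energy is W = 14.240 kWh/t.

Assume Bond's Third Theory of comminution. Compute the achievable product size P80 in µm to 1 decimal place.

P80 = 53.5 µm

W_Bond = 10·Wi·(1/√P₈₀ − 1/√F₈₀)
P80^-0.5 = F80^-0.5 + W/(10 Wi)
  = 14.2400/(10·11.8) + 1/√3883 = 0.120678 + 0.016048 = 0.136726
P80 = (1/0.136726)² = 7.3139² = 53.49 µm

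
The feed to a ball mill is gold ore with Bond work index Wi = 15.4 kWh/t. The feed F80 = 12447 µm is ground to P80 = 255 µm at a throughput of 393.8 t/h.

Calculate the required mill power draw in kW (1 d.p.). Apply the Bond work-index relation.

P = 3254.2 kW

W = 10 Wi (1/√P80 − 1/√F80)  [Bond]
W = 10·15.4·(1/√255 − 1/√12447) = 10·15.4·(0.053659) = 8.2635 kWh/t
P = W·T = 8.2635·393.8 = 3254.2 kW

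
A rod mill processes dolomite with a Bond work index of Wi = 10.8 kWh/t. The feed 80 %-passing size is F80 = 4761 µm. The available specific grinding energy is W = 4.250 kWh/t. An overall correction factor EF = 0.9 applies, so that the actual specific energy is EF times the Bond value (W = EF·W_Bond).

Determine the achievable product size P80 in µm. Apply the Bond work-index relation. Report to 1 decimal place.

P80 = 295.1 µm

W = 10·Wi·[P80^(−½) − F80^(−½)]
W_Bond = W / EF = 4.250 / 0.9 = 4.7222 kWh/t
⇒ 1/√P80 = W_Bond/(10 Wi) + 1/√F80
  = 4.7222/(10·10.8) + 1/√4761 = 0.043724 + 0.014493 = 0.058217
P80 = (1/0.058217)² = 17.1771² = 295.05 µm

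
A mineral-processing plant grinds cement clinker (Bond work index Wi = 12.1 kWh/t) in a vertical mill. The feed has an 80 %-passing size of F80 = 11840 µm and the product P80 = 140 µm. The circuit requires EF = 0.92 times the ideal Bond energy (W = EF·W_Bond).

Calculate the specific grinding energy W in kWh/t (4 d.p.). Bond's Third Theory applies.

W = 8.3852 kWh/t

Bond: W = 10·Wi·(1/√P80 − 1/√F80)
1/√140 = 0.084515;  1/√11840 = 0.009190
W = 10·12.1·(0.084515 − 0.009190) = 9.1144 kWh/t
W_actual = 0.92 × 9.1144 = 8.3852 kWh/t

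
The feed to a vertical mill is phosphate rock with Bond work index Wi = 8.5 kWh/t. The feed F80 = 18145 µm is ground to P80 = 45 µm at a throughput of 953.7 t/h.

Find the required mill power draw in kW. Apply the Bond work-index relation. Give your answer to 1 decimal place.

P = 11482.6 kW

W = 10·Wi·[P80^(−½) − F80^(−½)]
W = 10·8.5·(1/√45 − 1/√18145) = 10·8.5·(0.141647) = 12.0400 kWh/t
P = W·T = 12.0400·953.7 = 11482.6 kW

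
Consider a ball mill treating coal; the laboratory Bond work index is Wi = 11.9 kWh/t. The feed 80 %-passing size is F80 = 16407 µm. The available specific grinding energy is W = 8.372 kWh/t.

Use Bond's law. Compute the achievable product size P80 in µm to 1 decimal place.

P80 = 163.7 µm

W = 10·Wi·(P80^(-½) − F80^(-½))
⇒ 1/√P80 = W/(10·Wi) + 1/√F80
  = 8.3720/(10·11.9) + 1/√16407 = 0.070353 + 0.007807 = 0.078160
P80 = (1/0.078160)² = 12.7943² = 163.69 µm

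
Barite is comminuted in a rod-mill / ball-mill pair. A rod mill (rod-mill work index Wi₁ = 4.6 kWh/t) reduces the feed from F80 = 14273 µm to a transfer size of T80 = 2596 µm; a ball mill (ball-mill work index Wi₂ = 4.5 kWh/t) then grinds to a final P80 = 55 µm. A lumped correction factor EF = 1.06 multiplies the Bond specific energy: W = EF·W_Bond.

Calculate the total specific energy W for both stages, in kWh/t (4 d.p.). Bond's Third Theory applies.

W = 6.0445 kWh/t

Bond:  W = 10 Wi (1/√P − 1/√F)
Stage 1 (14273→2596 µm, Wi₁=4.6): W₁ = 10·4.6·(0.019627 − 0.008370) = 0.5178 kWh/t
Stage 2 (2596→55 µm, Wi₂=4.5): W₂ = 10·4.5·(0.134840 − 0.019627) = 5.1846 kWh/t
W = W₁ + W₂ = 0.5178 + 5.1846 = 5.7024 kWh/t
With EF = 1.06: W = 5.7024·1.06 = 6.0445 kWh/t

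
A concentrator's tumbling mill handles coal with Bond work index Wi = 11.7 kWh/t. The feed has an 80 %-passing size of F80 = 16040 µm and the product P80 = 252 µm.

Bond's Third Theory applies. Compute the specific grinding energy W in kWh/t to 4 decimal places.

W = 6.4465 kWh/t

W = 10 Wi / √P80 − 10 Wi / √F80
1/√252 = 0.062994;  1/√16040 = 0.007896
W = 10·11.7·(0.062994 − 0.007896) = 6.4465 kWh/t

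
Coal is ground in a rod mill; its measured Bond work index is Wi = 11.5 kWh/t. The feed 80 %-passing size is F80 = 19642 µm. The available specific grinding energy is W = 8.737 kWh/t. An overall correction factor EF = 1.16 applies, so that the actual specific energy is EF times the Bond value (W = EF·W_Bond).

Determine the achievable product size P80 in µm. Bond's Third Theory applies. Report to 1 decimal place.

P80 = 189.6 µm

W = 10 Wi (1/√P80 − 1/√F80)  [Bond]
W_Bond = W / EF = 8.737 / 1.16 = 7.5319 kWh/t
P80^-0.5 = F80^-0.5 + W_Bond/(10 Wi)
  = 7.5319/(10·11.5) + 1/√19642 = 0.065495 + 0.007135 = 0.072630
P80 = (1/0.072630)² = 13.7684² = 189.57 µm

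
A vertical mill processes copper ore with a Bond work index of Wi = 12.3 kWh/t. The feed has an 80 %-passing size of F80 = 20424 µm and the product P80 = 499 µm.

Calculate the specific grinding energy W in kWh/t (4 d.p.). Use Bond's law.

W = 10·Wi·[P80^(−½) − F80^(−½)]
1/√499 = 0.044766;  1/√20424 = 0.006997
W = 10·12.3·(0.044766 − 0.006997) = 4.6456 kWh/t

W = 4.6456 kWh/t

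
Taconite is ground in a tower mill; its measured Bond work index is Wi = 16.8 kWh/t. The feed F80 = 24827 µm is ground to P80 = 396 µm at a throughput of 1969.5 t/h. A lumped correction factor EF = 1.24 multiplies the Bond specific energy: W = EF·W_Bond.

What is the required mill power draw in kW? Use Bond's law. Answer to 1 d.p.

W = 10 Wi (1/√P80 − 1/√F80)  [Bond]
W = 10·16.8·(1/√396 − 1/√24827) = 10·16.8·(0.043905) = 7.3761 kWh/t
Corrected W = EF·W_Bond = 1.24·7.3761 = 9.1464 kWh/t
P_mill = W·ṁ = 9.1464·1969.5 = 18013.8 kW

P = 18013.8 kW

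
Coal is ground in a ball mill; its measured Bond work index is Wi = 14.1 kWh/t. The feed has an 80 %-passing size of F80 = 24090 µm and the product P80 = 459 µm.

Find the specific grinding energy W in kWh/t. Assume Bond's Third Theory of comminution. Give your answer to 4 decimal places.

W = 5.6729 kWh/t

W = 10 Wi (1/√P80 − 1/√F80)  [Bond]
1/√459 = 0.046676;  1/√24090 = 0.006443
W = 10·14.1·(0.046676 − 0.006443) = 5.6729 kWh/t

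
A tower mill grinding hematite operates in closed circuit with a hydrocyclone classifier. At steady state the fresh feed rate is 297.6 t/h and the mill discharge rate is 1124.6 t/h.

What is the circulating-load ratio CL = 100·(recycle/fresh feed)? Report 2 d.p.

Steady state: M = F + R.
R = M − F = 1124.6 − 297.6 = 827.0 t/h
CL = 100·R/F = 100·827.0/297.6 = 277.89 %

CL = 277.89 %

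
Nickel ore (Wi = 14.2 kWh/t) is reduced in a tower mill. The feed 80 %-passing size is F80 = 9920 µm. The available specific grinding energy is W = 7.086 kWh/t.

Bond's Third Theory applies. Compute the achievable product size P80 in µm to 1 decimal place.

W = 10·Wi·[P80^(−½) − F80^(−½)]
P80^-0.5 = F80^-0.5 + W/(10 Wi)
  = 7.0860/(10·14.2) + 1/√9920 = 0.049901 + 0.010040 = 0.059942
P80 = (1/0.059942)² = 16.6829² = 278.32 µm

P80 = 278.3 µm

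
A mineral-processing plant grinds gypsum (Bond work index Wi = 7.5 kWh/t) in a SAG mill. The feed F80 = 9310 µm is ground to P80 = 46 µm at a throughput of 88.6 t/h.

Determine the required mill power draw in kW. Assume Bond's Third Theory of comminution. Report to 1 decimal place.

Bond: W = 10·Wi·(1/√P80 − 1/√F80)
W = 10·7.5·(1/√46 − 1/√9310) = 10·7.5·(0.137078) = 10.2809 kWh/t
Power = W × throughput = 10.2809 kWh/t × 88.6 t/h = 910.9 kW

P = 910.9 kW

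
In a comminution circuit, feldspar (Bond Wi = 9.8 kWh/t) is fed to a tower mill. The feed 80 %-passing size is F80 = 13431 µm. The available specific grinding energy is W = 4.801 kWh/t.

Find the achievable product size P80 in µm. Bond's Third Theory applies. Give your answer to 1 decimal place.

W = 10 Wi (1/√P80 − 1/√F80)  [Bond]
⇒ 1/√P80 = W/(10·Wi) + 1/√F80
  = 4.8010/(10·9.8) + 1/√13431 = 0.048990 + 0.008629 = 0.057619
P80 = (1/0.057619)² = 17.3555² = 301.21 µm

P80 = 301.2 µm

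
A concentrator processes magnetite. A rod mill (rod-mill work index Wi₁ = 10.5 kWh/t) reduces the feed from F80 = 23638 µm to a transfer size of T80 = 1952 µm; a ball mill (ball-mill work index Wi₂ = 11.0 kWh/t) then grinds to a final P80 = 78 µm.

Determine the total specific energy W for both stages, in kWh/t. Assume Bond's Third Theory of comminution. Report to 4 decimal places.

Bond: W = 10·Wi·(1/√P80 − 1/√F80)
Stage 1 (23638→1952 µm, Wi₁=10.5): W₁ = 10·10.5·(0.022634 − 0.006504) = 1.6936 kWh/t
Stage 2 (1952→78 µm, Wi₂=11.0): W₂ = 10·11.0·(0.113228 − 0.022634) = 9.9653 kWh/t
W = W₁ + W₂ = 1.6936 + 9.9653 = 11.6589 kWh/t

W = 11.6589 kWh/t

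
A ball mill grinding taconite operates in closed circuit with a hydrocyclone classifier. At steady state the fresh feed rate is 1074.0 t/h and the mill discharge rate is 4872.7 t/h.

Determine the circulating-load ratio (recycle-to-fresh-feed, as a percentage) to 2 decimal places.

Steady state: M = F + R.
R = M − F = 4872.7 − 1074.0 = 3798.7 t/h
CL = 100·R/F = 100·3798.7/1074.0 = 353.70 %

CL = 353.70 %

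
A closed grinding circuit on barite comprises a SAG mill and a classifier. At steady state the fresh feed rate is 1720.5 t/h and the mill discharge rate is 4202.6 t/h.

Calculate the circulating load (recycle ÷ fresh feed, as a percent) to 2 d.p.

CL = 144.27 %

Steady state: M = F + R.
R = M − F = 4202.6 − 1720.5 = 2482.1 t/h
CL = 100·R/F = 100·2482.1/1720.5 = 144.27 %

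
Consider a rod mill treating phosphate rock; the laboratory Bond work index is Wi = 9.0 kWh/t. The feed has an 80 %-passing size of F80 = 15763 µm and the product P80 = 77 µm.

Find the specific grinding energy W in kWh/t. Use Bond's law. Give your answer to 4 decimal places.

W = 10·Wi·[P80^(−½) − F80^(−½)]
1/√77 = 0.113961;  1/√15763 = 0.007965
W = 10·9.0·(0.113961 − 0.007965) = 9.5396 kWh/t

W = 9.5396 kWh/t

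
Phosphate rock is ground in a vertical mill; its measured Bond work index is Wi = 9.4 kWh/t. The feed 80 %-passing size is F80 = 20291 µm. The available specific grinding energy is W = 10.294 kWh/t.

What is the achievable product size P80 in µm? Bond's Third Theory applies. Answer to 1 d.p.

P80 = 73.6 µm

W = 10 Wi / √P80 − 10 Wi / √F80
⇒ 1/√P80 = W/(10·Wi) + 1/√F80
  = 10.2940/(10·9.4) + 1/√20291 = 0.109511 + 0.007020 = 0.116531
P80 = (1/0.116531)² = 8.5814² = 73.64 µm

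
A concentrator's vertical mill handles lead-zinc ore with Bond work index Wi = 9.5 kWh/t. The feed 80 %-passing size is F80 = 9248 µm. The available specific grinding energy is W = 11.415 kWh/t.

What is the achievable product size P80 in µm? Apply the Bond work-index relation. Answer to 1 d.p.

W_Bond = 10·Wi·(1/√P₈₀ − 1/√F₈₀)
⇒ 1/√P80 = W/(10 Wi) + 1/√F80
  = 11.4150/(10·9.5) + 1/√9248 = 0.120158 + 0.010399 = 0.130557
P80 = (1/0.130557)² = 7.6595² = 58.67 µm

P80 = 58.7 µm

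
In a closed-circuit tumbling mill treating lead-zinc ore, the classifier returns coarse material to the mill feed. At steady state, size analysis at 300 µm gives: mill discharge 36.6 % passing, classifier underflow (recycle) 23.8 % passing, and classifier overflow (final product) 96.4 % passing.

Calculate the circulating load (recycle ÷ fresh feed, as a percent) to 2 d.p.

CL = 467.19 %

Mass balance on the −300 µm fraction:
(1+r)·d = r·u + o ⇒ r = (o−d)/(d−u)
r = (96.4 − 36.6)/(36.6 − 23.8) = 59.8/12.8 = 4.6719
CL = 100·r = 467.19 %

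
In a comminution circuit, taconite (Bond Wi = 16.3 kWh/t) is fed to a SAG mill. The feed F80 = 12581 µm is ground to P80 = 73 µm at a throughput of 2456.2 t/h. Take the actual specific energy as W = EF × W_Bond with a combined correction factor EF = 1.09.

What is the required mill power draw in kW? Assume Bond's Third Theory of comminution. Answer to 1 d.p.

P = 47185.3 kW

W = 10 Wi (1/√P80 − 1/√F80)  [Bond]
W = 10·16.3·(1/√73 − 1/√12581) = 10·16.3·(0.108126) = 17.6245 kWh/t
W_actual = 1.09 × 17.6245 = 19.2107 kWh/t
P = W·T = 19.2107·2456.2 = 47185.3 kW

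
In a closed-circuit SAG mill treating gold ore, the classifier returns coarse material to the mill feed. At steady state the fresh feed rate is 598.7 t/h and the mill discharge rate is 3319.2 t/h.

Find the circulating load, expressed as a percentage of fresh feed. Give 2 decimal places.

CL = 454.40 %

M = F + R at steady state, so:
R = M − F = 3319.2 − 598.7 = 2720.5 t/h
CL = 100·R/F = 100·2720.5/598.7 = 454.40 %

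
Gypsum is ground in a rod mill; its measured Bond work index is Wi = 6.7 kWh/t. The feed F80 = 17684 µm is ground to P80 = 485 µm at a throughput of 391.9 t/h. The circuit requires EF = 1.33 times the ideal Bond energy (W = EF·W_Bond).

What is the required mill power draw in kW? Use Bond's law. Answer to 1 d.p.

P = 1323.1 kW

W = 10·Wi·[P80^(−½) − F80^(−½)]
W = 10·6.7·(1/√485 − 1/√17684) = 10·6.7·(0.037888) = 2.5385 kWh/t
With EF = 1.33: W = 2.5385·1.33 = 3.3762 kWh/t
P = W·T = 3.3762·391.9 = 1323.1 kW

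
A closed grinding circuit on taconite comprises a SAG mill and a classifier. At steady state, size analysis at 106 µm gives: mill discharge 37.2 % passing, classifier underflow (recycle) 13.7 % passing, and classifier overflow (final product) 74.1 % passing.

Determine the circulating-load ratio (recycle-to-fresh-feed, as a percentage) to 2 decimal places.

CL = 157.02 %

Classifier node, passing 106 µm:
(1+r)·d = r·u + o ⇒ r = (o−d)/(d−u)
r = (74.1 − 37.2)/(37.2 − 13.7) = 36.9/23.5 = 1.5702
CL = 100·r = 157.02 %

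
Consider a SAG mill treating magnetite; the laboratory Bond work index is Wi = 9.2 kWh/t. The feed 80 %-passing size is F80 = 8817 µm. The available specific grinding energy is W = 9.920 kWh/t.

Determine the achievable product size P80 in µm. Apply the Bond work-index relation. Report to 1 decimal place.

P80 = 71.2 µm

W = 10·Wi·(P80^(-½) − F80^(-½))
1/√P80 = 1/√F80 + W/(10·Wi)
  = 9.9200/(10·9.2) + 1/√8817 = 0.107826 + 0.010650 = 0.118476
P80 = (1/0.118476)² = 8.4405² = 71.24 µm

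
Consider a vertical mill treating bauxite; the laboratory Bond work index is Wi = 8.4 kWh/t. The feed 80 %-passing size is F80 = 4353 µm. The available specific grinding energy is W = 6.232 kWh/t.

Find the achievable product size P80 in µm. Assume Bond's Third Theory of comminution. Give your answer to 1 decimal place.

P80 = 125.3 µm

W_Bond = 10·Wi·(1/√P₈₀ − 1/√F₈₀)
⇒ 1/√P80 = W/(10 Wi) + 1/√F80
  = 6.2320/(10·8.4) + 1/√4353 = 0.074190 + 0.015157 = 0.089347
P80 = (1/0.089347)² = 11.1923² = 125.27 µm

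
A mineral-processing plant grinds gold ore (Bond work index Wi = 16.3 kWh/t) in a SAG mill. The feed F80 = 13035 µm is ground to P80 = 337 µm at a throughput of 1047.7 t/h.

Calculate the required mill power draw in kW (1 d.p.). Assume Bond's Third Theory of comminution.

Bond:  W = 10 Wi (1/√P − 1/√F)
W = 10·16.3·(1/√337 − 1/√13035) = 10·16.3·(0.045715) = 7.4515 kWh/t
P_mill = W·ṁ = 7.4515·1047.7 = 7806.9 kW

P = 7806.9 kW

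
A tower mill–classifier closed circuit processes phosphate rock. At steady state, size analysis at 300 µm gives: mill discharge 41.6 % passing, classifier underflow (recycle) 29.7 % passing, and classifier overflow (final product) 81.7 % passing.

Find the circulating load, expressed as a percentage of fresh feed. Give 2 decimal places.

CL = 336.97 %

Two-product formula at 300 µm:
(1+r)d = ru + o → r = (o−d)/(d−u)
r = (81.7 − 41.6)/(41.6 − 29.7) = 40.1/11.9 = 3.3697
CL = 100·r = 336.97 %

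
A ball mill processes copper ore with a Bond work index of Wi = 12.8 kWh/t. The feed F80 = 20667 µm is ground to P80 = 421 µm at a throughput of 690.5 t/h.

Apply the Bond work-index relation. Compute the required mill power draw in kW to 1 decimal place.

P = 3692.8 kW

W = 10 Wi (P80^-0.5 − F80^-0.5)
W = 10·12.8·(1/√421 − 1/√20667) = 10·12.8·(0.041781) = 5.3480 kWh/t
Mill draw = 5.3480 × 690.5 = 3692.8 kW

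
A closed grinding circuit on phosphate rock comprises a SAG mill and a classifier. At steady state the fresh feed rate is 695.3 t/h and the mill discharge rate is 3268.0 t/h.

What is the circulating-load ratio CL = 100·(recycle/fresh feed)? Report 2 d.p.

Mill node: discharge = fresh + recycle.
R = M − F = 3268.0 − 695.3 = 2572.7 t/h
CL = 100·R/F = 100·2572.7/695.3 = 370.01 %

CL = 370.01 %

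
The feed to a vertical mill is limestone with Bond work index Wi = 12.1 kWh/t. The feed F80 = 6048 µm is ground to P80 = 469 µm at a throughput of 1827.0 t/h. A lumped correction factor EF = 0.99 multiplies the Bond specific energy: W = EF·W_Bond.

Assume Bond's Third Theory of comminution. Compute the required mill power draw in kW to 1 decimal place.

W = 10 Wi / √P80 − 10 Wi / √F80
W = 10·12.1·(1/√469 − 1/√6048) = 10·12.1·(0.033317) = 4.0314 kWh/t
W_actual = 0.99 × 4.0314 = 3.9911 kWh/t
Power = W × throughput = 3.9911 kWh/t × 1827.0 t/h = 7291.7 kW

P = 7291.7 kW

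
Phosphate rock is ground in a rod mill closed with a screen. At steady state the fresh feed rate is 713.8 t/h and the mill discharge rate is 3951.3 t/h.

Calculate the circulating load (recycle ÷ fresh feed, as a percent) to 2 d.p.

CL = 453.56 %

M = F + R at steady state, so:
R = M − F = 3951.3 − 713.8 = 3237.5 t/h
CL = 100·R/F = 100·3237.5/713.8 = 453.56 %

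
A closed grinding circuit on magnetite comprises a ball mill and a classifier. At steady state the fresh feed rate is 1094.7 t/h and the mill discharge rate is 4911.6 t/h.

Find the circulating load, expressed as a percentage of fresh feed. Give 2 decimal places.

CL = 348.67 %

Mill node: discharge = fresh + recycle.
R = M − F = 4911.6 − 1094.7 = 3816.9 t/h
CL = 100·R/F = 100·3816.9/1094.7 = 348.67 %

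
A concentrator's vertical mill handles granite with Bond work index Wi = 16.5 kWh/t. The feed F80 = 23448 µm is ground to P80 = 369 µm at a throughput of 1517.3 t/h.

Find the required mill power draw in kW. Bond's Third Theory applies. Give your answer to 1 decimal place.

P = 11398.0 kW

Bond:  W = 10 Wi (1/√P − 1/√F)
W = 10·16.5·(1/√369 − 1/√23448) = 10·16.5·(0.045527) = 7.5120 kWh/t
Power = W × throughput = 7.5120 kWh/t × 1517.3 t/h = 11398.0 kW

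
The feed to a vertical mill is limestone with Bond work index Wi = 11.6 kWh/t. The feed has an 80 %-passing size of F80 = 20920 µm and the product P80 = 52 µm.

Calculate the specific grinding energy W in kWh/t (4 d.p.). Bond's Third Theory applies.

Bond: W = 10·Wi·(1/√P80 − 1/√F80)
1/√52 = 0.138675;  1/√20920 = 0.006914
W = 10·11.6·(0.138675 − 0.006914) = 15.2843 kWh/t

W = 15.2843 kWh/t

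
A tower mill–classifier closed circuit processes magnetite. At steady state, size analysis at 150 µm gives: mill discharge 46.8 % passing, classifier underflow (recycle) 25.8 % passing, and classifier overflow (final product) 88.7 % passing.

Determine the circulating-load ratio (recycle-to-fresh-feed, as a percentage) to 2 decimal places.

Balance %-passing 150 µm (r = R/F):
Fd + Rd = Ru + Fo ⇒ R/F = (o−d)/(d−u)
r = (88.7 − 46.8)/(46.8 − 25.8) = 41.9/21.0 = 1.9952
CL = 100·r = 199.52 %

CL = 199.52 %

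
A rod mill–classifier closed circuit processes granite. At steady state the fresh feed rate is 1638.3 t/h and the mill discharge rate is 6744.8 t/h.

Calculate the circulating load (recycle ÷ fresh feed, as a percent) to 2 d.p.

CL = 311.70 %

Mill node: discharge = fresh + recycle.
R = M − F = 6744.8 − 1638.3 = 5106.5 t/h
CL = 100·R/F = 100·5106.5/1638.3 = 311.70 %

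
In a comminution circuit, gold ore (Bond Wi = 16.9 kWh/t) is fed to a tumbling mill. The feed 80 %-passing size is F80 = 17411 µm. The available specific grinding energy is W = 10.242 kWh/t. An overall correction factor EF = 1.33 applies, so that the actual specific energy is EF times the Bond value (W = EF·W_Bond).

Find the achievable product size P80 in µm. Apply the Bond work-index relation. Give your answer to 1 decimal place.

W = 10 Wi / √P80 − 10 Wi / √F80
W_Bond = W / EF = 10.242 / 1.33 = 7.7008 kWh/t
P80^-0.5 = F80^-0.5 + W_Bond/(10 Wi)
  = 7.7008/(10·16.9) + 1/√17411 = 0.045567 + 0.007579 = 0.053145
P80 = (1/0.053145)² = 18.8164² = 354.06 µm

P80 = 354.1 µm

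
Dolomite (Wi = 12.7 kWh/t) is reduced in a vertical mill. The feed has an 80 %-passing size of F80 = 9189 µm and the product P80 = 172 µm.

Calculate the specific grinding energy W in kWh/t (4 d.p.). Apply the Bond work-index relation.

W = 10 Wi (1/√P80 − 1/√F80)  [Bond]
1/√172 = 0.076249;  1/√9189 = 0.010432
W = 10·12.7·(0.076249 − 0.010432) = 8.3588 kWh/t

W = 8.3588 kWh/t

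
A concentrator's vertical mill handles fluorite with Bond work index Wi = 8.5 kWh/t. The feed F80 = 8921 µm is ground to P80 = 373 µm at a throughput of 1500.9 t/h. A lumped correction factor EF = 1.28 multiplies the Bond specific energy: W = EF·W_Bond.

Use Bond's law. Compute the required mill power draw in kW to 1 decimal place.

W = 10·Wi·[P80^(−½) − F80^(−½)]
W = 10·8.5·(1/√373 − 1/√8921) = 10·8.5·(0.041191) = 3.5012 kWh/t
Apply correction: 3.5012 × 1.28 = 4.4815 kWh/t
P_mill = W·ṁ = 4.4815·1500.9 = 6726.3 kW

P = 6726.3 kW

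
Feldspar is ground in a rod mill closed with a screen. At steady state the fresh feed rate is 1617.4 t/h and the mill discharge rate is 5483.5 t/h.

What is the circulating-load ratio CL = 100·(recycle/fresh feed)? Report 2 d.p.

Steady state: M = F + R.
R = M − F = 5483.5 − 1617.4 = 3866.1 t/h
CL = 100·R/F = 100·3866.1/1617.4 = 239.03 %

CL = 239.03 %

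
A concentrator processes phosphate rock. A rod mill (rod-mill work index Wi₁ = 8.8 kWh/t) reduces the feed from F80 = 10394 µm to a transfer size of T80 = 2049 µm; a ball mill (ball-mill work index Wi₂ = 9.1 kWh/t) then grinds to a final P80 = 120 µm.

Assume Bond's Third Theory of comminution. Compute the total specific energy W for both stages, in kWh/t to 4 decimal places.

W = 7.3777 kWh/t

Bond: W = 10·Wi·(1/√P80 − 1/√F80)
Stage 1 (10394→2049 µm, Wi₁=8.8): W₁ = 10·8.8·(0.022092 − 0.009809) = 1.0809 kWh/t
Stage 2 (2049→120 µm, Wi₂=9.1): W₂ = 10·9.1·(0.091287 − 0.022092) = 6.2968 kWh/t
W = W₁ + W₂ = 1.0809 + 6.2968 = 7.3777 kWh/t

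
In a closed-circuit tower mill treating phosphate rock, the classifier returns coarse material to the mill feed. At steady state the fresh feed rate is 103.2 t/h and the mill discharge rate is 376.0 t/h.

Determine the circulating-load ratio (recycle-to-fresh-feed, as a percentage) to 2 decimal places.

Steady state: M = F + R.
R = M − F = 376.0 − 103.2 = 272.8 t/h
CL = 100·R/F = 100·272.8/103.2 = 264.34 %

CL = 264.34 %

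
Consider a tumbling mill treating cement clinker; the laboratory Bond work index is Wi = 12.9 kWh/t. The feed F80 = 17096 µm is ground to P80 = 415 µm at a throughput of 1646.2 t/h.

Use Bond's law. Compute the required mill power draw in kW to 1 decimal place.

W = 10·Wi·[P80^(−½) − F80^(−½)]
W = 10·12.9·(1/√415 − 1/√17096) = 10·12.9·(0.041440) = 5.3458 kWh/t
Power = W × throughput = 5.3458 kWh/t × 1646.2 t/h = 8800.2 kW

P = 8800.2 kW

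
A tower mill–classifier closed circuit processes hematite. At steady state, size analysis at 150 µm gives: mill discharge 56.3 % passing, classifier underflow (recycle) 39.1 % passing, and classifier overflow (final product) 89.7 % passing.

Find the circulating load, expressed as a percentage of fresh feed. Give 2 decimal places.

Two-product formula at 150 µm:
(1+r)d = ru + o → r = (o−d)/(d−u)
r = (89.7 − 56.3)/(56.3 − 39.1) = 33.4/17.2 = 1.9419
CL = 100·r = 194.19 %

CL = 194.19 %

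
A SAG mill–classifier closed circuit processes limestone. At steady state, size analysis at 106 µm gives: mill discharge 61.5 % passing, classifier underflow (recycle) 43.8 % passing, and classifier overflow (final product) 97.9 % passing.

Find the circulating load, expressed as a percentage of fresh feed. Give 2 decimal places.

Mass balance on the −106 µm fraction:
Fd + Rd = Ru + Fo ⇒ R/F = (o−d)/(d−u)
r = (97.9 − 61.5)/(61.5 − 43.8) = 36.4/17.7 = 2.0565
CL = 100·r = 205.65 %

CL = 205.65 %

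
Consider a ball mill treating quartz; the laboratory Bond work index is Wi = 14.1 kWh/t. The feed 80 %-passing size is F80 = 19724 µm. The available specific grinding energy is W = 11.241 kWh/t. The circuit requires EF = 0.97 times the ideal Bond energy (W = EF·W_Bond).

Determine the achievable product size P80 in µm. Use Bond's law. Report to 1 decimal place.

W = 10 Wi / √P80 − 10 Wi / √F80
W_Bond = W / EF = 11.241 / 0.97 = 11.5887 kWh/t
1/√P80 = 1/√F80 + W_Bond/(10·Wi)
  = 11.5887/(10·14.1) + 1/√19724 = 0.082189 + 0.007120 = 0.089309
P80 = (1/0.089309)² = 11.1970² = 125.37 µm

P80 = 125.4 µm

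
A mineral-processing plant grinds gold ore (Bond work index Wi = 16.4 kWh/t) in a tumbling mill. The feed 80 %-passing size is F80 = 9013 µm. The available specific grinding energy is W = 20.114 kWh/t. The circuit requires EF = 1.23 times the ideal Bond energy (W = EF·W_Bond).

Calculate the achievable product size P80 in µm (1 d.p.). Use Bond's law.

P80 = 82.3 µm

W = 10 Wi (1/√P80 − 1/√F80)  [Bond]
W_Bond = W / EF = 20.114 / 1.23 = 16.3528 kWh/t
⇒ 1/√P80 = W_Bond/(10 Wi) + 1/√F80
  = 16.3528/(10·16.4) + 1/√9013 = 0.099712 + 0.010533 = 0.110246
P80 = (1/0.110246)² = 9.0706² = 82.28 µm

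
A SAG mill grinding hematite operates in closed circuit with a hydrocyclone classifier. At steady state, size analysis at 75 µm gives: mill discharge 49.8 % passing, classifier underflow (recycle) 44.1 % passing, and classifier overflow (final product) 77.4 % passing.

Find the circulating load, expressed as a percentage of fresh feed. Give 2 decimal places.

Balance %-passing 75 µm (r = R/F):
r = (o − d)/(d − u)
r = (77.4 − 49.8)/(49.8 − 44.1) = 27.6/5.7 = 4.8421
CL = 100·r = 484.21 %

CL = 484.21 %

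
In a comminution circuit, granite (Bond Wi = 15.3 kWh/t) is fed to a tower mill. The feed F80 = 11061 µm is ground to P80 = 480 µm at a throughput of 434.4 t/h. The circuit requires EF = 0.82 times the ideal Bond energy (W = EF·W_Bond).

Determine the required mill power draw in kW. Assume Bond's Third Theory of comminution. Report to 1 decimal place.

Bond: W = 10·Wi·(1/√P80 − 1/√F80)
W = 10·15.3·(1/√480 − 1/√11061) = 10·15.3·(0.036135) = 5.5287 kWh/t
Corrected W = EF·W_Bond = 0.82·5.5287 = 4.5335 kWh/t
P = W·T = 4.5335·434.4 = 1969.4 kW

P = 1969.4 kW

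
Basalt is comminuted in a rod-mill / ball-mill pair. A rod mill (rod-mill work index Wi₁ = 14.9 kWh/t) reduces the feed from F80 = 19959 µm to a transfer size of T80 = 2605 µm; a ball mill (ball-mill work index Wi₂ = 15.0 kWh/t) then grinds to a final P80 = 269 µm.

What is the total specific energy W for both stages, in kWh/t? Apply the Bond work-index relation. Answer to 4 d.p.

W = 10 Wi (1/√P80 − 1/√F80)  [Bond]
Stage 1 (19959→2605 µm, Wi₁=14.9): W₁ = 10·14.9·(0.019593 − 0.007078) = 1.8647 kWh/t
Stage 2 (2605→269 µm, Wi₂=15.0): W₂ = 10·15.0·(0.060971 − 0.019593) = 6.2067 kWh/t
W = W₁ + W₂ = 1.8647 + 6.2067 = 8.0714 kWh/t

W = 8.0714 kWh/t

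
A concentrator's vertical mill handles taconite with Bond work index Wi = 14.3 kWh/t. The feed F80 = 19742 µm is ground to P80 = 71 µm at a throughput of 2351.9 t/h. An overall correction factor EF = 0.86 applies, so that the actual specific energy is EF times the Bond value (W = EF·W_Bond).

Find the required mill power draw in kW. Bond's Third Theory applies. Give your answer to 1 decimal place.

P = 32267.5 kW

Bond: W = 10·Wi·(1/√P80 − 1/√F80)
W = 10·14.3·(1/√71 − 1/√19742) = 10·14.3·(0.111561) = 15.9532 kWh/t
Apply correction: 15.9532 × 0.86 = 13.7198 kWh/t
P = W·T = 13.7198·2351.9 = 32267.5 kW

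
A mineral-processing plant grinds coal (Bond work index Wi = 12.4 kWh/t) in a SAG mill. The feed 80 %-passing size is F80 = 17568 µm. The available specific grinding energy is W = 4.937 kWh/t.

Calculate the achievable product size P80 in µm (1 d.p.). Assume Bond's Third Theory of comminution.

P80 = 445.9 µm

W = 10·Wi·(P80^(-½) − F80^(-½))
⇒ 1/√P80 = W/(10 Wi) + 1/√F80
  = 4.9370/(10·12.4) + 1/√17568 = 0.039815 + 0.007545 = 0.047359
P80 = (1/0.047359)² = 21.1152² = 445.85 µm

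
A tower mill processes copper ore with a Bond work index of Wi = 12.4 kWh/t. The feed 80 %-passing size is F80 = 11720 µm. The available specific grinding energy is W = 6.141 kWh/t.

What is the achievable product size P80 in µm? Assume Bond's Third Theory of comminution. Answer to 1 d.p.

W_Bond = 10·Wi·(1/√P₈₀ − 1/√F₈₀)
P80^(−½) = W/(10 Wi) + F80^(−½)
  = 6.1410/(10·12.4) + 1/√11720 = 0.049524 + 0.009237 = 0.058761
P80 = (1/0.058761)² = 17.0180² = 289.61 µm

P80 = 289.6 µm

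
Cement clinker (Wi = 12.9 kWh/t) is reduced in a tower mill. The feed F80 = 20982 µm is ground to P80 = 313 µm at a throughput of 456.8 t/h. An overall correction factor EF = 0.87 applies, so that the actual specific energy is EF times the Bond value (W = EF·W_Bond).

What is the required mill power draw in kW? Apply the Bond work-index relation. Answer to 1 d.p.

P = 2543.8 kW

W_Bond = 10·Wi·(1/√P₈₀ − 1/√F₈₀)
W = 10·12.9·(1/√313 − 1/√20982) = 10·12.9·(0.049620) = 6.4009 kWh/t
Corrected W = EF·W_Bond = 0.87·6.4009 = 5.5688 kWh/t
P_mill = W·ṁ = 5.5688·456.8 = 2543.8 kW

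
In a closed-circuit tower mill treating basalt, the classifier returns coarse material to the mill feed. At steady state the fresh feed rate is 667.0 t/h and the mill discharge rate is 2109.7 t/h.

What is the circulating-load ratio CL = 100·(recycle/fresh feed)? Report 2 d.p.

Mill node: discharge = fresh + recycle.
R = M − F = 2109.7 − 667.0 = 1442.7 t/h
CL = 100·R/F = 100·1442.7/667.0 = 216.30 %

CL = 216.30 %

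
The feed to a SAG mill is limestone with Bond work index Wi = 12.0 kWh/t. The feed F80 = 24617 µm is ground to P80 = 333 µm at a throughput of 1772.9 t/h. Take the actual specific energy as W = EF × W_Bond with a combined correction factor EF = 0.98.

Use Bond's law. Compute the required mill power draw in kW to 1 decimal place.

P = 10096.5 kW

W_Bond = 10·Wi·(1/√P₈₀ − 1/√F₈₀)
W = 10·12.0·(1/√333 − 1/√24617) = 10·12.0·(0.048426) = 5.8111 kWh/t
With EF = 0.98: W = 5.8111·0.98 = 5.6949 kWh/t
Mill draw = 5.6949 × 1772.9 = 10096.5 kW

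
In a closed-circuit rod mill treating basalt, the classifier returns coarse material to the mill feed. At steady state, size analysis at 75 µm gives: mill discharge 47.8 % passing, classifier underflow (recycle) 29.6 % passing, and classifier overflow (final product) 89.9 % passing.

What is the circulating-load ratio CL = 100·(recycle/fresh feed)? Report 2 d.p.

Two-product formula at 75 µm:
d + r·d = r·u + o → r(d−u) = o−d
r = (89.9 − 47.8)/(47.8 − 29.6) = 42.1/18.2 = 2.3132
CL = 100·r = 231.32 %

CL = 231.32 %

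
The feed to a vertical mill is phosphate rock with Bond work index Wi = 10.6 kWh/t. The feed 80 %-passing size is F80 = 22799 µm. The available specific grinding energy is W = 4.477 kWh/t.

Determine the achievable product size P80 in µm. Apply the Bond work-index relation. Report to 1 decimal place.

P80 = 418.9 µm

Bond:  W = 10 Wi (1/√P − 1/√F)
⇒ 1/√P80 = W/(10·Wi) + 1/√F80
  = 4.4770/(10·10.6) + 1/√22799 = 0.042236 + 0.006623 = 0.048859
P80 = (1/0.048859)² = 20.4672² = 418.91 µm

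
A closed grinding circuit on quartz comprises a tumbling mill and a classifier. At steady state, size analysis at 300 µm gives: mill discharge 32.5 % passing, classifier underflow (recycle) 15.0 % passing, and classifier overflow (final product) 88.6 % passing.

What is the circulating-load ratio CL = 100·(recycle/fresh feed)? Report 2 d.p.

CL = 320.57 %

Two-product formula at 300 µm:
(1+r)·d = r·u + o ⇒ r = (o−d)/(d−u)
r = (88.6 − 32.5)/(32.5 − 15.0) = 56.1/17.5 = 3.2057
CL = 100·r = 320.57 %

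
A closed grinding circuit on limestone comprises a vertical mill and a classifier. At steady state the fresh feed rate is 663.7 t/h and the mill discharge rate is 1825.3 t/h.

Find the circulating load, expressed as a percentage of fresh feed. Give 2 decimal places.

M = F + R at steady state, so:
R = M − F = 1825.3 − 663.7 = 1161.6 t/h
CL = 100·R/F = 100·1161.6/663.7 = 175.02 %

CL = 175.02 %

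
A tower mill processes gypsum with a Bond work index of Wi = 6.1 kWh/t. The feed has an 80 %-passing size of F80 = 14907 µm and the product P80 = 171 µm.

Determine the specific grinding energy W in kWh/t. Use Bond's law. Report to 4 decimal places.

W = 4.1652 kWh/t

W = 10 Wi / √P80 − 10 Wi / √F80
1/√171 = 0.076472;  1/√14907 = 0.008190
W = 10·6.1·(0.076472 − 0.008190) = 4.1652 kWh/t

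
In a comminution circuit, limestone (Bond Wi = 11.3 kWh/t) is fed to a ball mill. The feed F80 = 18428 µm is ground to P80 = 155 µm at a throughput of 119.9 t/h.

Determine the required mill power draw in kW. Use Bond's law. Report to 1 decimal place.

P = 988.5 kW

W = 10·Wi·[P80^(−½) − F80^(−½)]
W = 10·11.3·(1/√155 − 1/√18428) = 10·11.3·(0.072955) = 8.2440 kWh/t
Mill draw = 8.2440 × 119.9 = 988.5 kW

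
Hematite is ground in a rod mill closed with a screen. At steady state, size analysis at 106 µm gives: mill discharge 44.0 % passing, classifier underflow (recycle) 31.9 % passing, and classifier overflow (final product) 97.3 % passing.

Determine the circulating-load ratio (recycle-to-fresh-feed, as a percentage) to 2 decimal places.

Classifier node, passing 106 µm:
(1+r)d = ru + o → r = (o−d)/(d−u)
r = (97.3 − 44.0)/(44.0 − 31.9) = 53.3/12.1 = 4.4050
CL = 100·r = 440.50 %

CL = 440.50 %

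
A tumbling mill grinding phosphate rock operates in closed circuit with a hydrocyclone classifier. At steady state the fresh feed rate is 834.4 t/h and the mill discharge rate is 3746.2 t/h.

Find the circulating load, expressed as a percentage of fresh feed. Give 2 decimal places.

CL = 348.97 %

M = F + R at steady state, so:
R = M − F = 3746.2 − 834.4 = 2911.8 t/h
CL = 100·R/F = 100·2911.8/834.4 = 348.97 %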